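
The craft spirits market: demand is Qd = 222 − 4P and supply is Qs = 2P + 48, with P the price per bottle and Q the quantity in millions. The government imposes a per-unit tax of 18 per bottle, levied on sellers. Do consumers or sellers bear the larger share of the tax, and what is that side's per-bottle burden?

Sellers bear the larger share: 12 per bottle.

Before the tax: set 222 − 4P = 2P + 48 → P* = 29, Q* = 106.
With the tax collected from sellers, supply shifts: Qs = 2(P − 18) + 48.
Solving gives Q = 82 with consumers paying 35 and sellers receiving 17 (the 18 wedge).
Per-bottle burden: consumers 6, sellers 12.
Sellers take the larger share because supply is less price-elastic here (demand slope 4 vs supply slope 2).
The less price-elastic side of the market bears the larger share of a per-unit tax.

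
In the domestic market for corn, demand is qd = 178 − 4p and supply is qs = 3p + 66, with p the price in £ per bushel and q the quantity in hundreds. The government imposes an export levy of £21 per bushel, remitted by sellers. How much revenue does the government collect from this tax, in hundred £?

Before the tax: set 178 − 4p = 3p + 66 → p* = £16, q* = 114.
With the tax collected from sellers, supply shifts: qs = 3(p − 21) + 66.
New equilibrium: buyers pay £25, sellers receive £4, q = 78. (Wedge: pb − ps = 21.)
Revenue = t · Q = 21 · 78 = £1638.

Tax revenue = £1638 hundred.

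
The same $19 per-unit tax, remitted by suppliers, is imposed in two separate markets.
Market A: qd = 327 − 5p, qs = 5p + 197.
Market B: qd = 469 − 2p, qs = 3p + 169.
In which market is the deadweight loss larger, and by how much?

Market A, by $234.65.

Market A: pre-tax p* = $13, q* = 262; post-tax q = 214.5; deadweight loss = $451.25.
Market B: pre-tax p* = $60, q* = 349; post-tax q = 326.2; deadweight loss = $216.6.
Difference: $451.25 vs $216.6 → market A is larger by $234.65.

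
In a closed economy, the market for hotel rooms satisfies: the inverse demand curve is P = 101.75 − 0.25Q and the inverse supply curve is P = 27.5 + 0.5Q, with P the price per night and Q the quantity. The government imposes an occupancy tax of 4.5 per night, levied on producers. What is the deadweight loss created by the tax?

Inverting to Q(P) form: Qd = 407 − 4P; Qs = 2P − 55.
Without the tax, 407 − 4P = 2P − 55 gives 6P = 462, so P* = 77 and Q* = 99.
With the tax collected from producers, supply shifts: Qs = 2(P − 4.5) − 55.
Solving gives Q = 93 with consumers paying 78.5 and producers receiving 74 (the 4.5 wedge).
Quantity falls by |ΔQ| = |99 − 93| = 6.
DWL = ½ · t · |ΔQ| = ½ · 4.5 · 6 = 13.5.

Deadweight loss = 13.5.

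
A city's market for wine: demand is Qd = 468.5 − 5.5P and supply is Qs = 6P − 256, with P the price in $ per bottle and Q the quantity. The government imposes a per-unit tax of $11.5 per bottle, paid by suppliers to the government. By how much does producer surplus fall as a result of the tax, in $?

Without the tax, 468.5 − 5.5P = 6P − 256 gives 11.5P = 724.5, so P* = $63 and Q* = 122.
With the tax collected from suppliers, supply shifts: Qs = 6(P − 11.5) − 256.
New equilibrium: buyers pay $69, suppliers receive $57.5, Q = 89. (Wedge: Pb − Ps = 11.5.)
ΔPS is the trapezoid between Q = 89 and Q = 122 of height $5.5: ½ · (122 + 89) · 5.5 = $580.25.

Producer surplus falls by $580.25.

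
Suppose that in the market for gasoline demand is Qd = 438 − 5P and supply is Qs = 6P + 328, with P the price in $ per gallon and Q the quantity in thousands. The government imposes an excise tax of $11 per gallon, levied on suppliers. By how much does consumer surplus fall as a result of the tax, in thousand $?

Before the tax: set 438 − 5P = 6P + 328 → P* = $10, Q* = 388.
With the tax collected from suppliers, supply shifts: Qs = 6(P − 11) + 328.
New equilibrium: consumers pay $16, suppliers receive $5, Q = 358. (Wedge: Pb − Ps = 11.)
ΔCS is the trapezoid between Q = 358 and Q = 388 of height $6: ½ · (388 + 358) · 6 = $2238.

Consumer surplus falls by $2238 thousand.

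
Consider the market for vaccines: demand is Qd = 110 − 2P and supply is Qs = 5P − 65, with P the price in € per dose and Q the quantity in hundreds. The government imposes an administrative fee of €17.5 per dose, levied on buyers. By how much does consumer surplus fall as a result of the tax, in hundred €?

Before the tax: set 110 − 2P = 5P − 65 → P* = €25, Q* = 60.
With the tax collected from buyers, demand (in seller-price terms) shifts: Qd = 110 − 2(P + 17.5).
New equilibrium: buyers pay €37.5, producers receive €20, Q = 35. (Wedge: Pb − Ps = 17.5.)
ΔCS is the trapezoid between Q = 35 and Q = 60 of height €12.5: ½ · (60 + 35) · 12.5 = €593.75.

Consumer surplus falls by €593.75 hundred.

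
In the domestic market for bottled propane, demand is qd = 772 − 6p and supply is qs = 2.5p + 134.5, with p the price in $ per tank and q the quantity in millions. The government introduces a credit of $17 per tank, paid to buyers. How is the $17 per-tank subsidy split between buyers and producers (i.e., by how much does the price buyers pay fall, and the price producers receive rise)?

Buyers gain $5 per tank; producers gain $12 per tank.

Before the subsidy: set 772 − 6p = 2.5p + 134.5 → p* = $75, q* = 322.
With a per-unit subsidy paid to buyers, each effectively pays p − 17, so demand becomes qd = 772 − 6(p − 17).
New equilibrium: buyers pay $70, producers receive $87, q = 352. (Wedge: pb − ps = −17.)
Gain to buyers: $5; to producers: $12. (They sum to $17.)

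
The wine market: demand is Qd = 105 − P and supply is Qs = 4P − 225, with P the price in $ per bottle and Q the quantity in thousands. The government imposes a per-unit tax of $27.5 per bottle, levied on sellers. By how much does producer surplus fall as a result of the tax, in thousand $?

Producer surplus falls by $154 thousand.

Without the tax, 105 − P = 4P − 225 gives 5P = 330, so P* = $66 and Q* = 39.
With the tax collected from sellers, supply shifts: Qs = 4(P − 27.5) − 225.
New equilibrium: consumers pay $88, sellers receive $60.5, Q = 17. (Wedge: Pb − Ps = 27.5.)
ΔPS is the trapezoid between Q = 17 and Q = 39 of height $5.5: ½ · (39 + 17) · 5.5 = $154.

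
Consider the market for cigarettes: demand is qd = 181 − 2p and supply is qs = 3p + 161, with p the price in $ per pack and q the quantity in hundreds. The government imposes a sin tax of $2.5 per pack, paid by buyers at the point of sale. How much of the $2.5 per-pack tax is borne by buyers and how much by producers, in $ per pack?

Buyers bear $1.5 per pack; producers bear $1 per pack.

Before the tax: set 181 − 2p = 3p + 161 → p* = $4, q* = 173.
With the tax collected from buyers, demand (in seller-price terms) shifts: qd = 181 − 2(p + 2.5).
Solving gives q = 170 with buyers paying $5.5 and producers receiving $3 (the $2.5 wedge).
Burden on buyers: $1.5; on producers: $1. (They sum to $2.5.)
The less price-elastic side of the market bears the larger share of a per-unit tax.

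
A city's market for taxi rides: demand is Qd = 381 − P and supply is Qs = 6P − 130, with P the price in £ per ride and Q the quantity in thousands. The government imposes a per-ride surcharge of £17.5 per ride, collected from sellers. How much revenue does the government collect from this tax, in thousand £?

Tax revenue = £5127.5 thousand.

Before the tax: set 381 − P = 6P − 130 → P* = £73, Q* = 308.
With the tax collected from sellers, supply shifts: Qs = 6(P − 17.5) − 130.
New equilibrium: consumers pay £88, sellers receive £70.5, Q = 293. (Wedge: Pb − Ps = 17.5.)
Revenue = t · Q = 17.5 · 293 = £5127.5.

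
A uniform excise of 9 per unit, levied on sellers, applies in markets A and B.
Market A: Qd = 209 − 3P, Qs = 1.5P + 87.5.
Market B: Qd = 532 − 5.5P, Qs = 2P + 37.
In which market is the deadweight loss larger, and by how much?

Market B, by 18.9.

Market A: pre-tax P* = 27, Q* = 128; post-tax Q = 119; deadweight loss = 40.5.
Market B: pre-tax P* = 66, Q* = 169; post-tax Q = 155.8; deadweight loss = 59.4.
Difference: 40.5 vs 59.4 → market B is larger by 18.9.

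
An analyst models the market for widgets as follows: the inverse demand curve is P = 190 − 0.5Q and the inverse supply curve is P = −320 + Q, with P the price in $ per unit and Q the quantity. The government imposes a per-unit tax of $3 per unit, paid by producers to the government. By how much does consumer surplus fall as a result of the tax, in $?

Inverting to Q(P) form: Qd = 380 − 2P; Qs = P + 320.
Without the tax, 380 − 2P = P + 320 gives 3P = 60, so P* = $20 and Q* = 340.
With the tax collected from producers, supply shifts: Qs = (P − 3) + 320.
Solving gives Q = 338 with buyers paying $21 and producers receiving $18 (the $3 wedge).
ΔCS is the trapezoid between Q = 338 and Q = 340 of height $1: ½ · (340 + 338) · 1 = $339.

Consumer surplus falls by $339.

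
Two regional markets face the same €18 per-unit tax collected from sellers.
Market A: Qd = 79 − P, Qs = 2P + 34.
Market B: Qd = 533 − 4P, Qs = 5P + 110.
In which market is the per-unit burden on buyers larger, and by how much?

Market A, by €2.

Market A: pre-tax P* = €15, Q* = 64; post-tax Q = 52; per-unit burden on buyers = €12.
Market B: pre-tax P* = €47, Q* = 345; post-tax Q = 305; per-unit burden on buyers = €10.
Difference: €12 vs €10 → market A is larger by €2.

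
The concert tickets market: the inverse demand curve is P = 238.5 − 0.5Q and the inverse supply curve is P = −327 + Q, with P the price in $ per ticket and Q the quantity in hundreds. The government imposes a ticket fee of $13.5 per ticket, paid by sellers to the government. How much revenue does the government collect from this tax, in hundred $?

Tax revenue = $4968 hundred.

Inverting to Q(P) form: Qd = 477 − 2P; Qs = P + 327.
Before the tax: set 477 − 2P = P + 327 → P* = $50, Q* = 377.
With the tax collected from sellers, supply shifts: Qs = (P − 13.5) + 327.
Solving gives Q = 368 with consumers paying $54.5 and sellers receiving $41 (the $13.5 wedge).
Revenue = t · Q = 13.5 · 368 = $4968.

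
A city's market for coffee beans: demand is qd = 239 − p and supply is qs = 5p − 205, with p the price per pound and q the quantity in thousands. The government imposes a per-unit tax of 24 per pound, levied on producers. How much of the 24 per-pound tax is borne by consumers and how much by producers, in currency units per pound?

Consumers bear 20 per pound; producers bear 4 per pound.

Without the tax, 239 − p = 5p − 205 gives 6p = 444, so p* = 74 and q* = 165.
With the tax collected from producers, supply shifts: qs = 5(p − 24) − 205.
New equilibrium: consumers pay 94, producers receive 70, q = 145. (Wedge: pb − ps = 24.)
Burden on consumers: 20; on producers: 4. (They sum to 24.)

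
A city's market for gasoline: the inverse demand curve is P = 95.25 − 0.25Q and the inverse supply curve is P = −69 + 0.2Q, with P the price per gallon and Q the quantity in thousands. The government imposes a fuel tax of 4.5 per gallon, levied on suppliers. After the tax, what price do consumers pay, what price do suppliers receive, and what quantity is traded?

Inverting to Q(P) form: Qd = 381 − 4P; Qs = 5P + 345.
Before the tax: set 381 − 4P = 5P + 345 → P* = 4, Q* = 365.
With the tax collected from suppliers, supply shifts: Qs = 5(P − 4.5) + 345.
Solving gives Q = 355 with consumers paying 6.5 and suppliers receiving 2 (the 4.5 wedge).
The less price-elastic side of the market bears the larger share of a per-unit tax.

Consumers pay 6.5; suppliers receive 2; quantity = 355.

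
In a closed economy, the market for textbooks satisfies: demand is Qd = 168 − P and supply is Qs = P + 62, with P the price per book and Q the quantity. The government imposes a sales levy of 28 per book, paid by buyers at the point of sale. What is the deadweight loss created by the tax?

Deadweight loss = 196.

Without the tax, 168 − P = P + 62 gives 2P = 106, so P* = 53 and Q* = 115.
With the tax collected from buyers, demand (in seller-price terms) shifts: Qd = 168 − (P + 28).
New equilibrium: buyers pay 67, suppliers receive 39, Q = 101. (Wedge: Pb − Ps = 28.)
Quantity falls by |ΔQ| = |115 − 101| = 14.
DWL = ½ · t · |ΔQ| = ½ · 28 · 14 = 196.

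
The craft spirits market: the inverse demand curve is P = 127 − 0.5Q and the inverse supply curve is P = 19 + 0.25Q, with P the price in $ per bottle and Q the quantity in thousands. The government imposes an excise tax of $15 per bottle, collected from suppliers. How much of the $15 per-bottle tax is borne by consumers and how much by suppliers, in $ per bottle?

Rewrite in direct form: Qd = 254 − 2P and Qs = 4P − 76.
Before the tax: set 254 − 2P = 4P − 76 → P* = $55, Q* = 144.
With the tax collected from suppliers, supply shifts: Qs = 4(P − 15) − 76.
New equilibrium: consumers pay $65, suppliers receive $50, Q = 124. (Wedge: Pb − Ps = 15.)
Burden on consumers: $10; on suppliers: $5. (They sum to $15.)
The less price-elastic side of the market bears the larger share of a per-unit tax.

Consumers bear $10 per bottle; suppliers bear $5 per bottle.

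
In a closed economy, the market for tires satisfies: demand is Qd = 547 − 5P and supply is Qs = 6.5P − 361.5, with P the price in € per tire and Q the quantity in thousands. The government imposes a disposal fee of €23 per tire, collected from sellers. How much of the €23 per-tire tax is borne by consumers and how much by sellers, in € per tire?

Consumers bear €13 per tire; sellers bear €10 per tire.

Before the tax: set 547 − 5P = 6.5P − 361.5 → P* = €79, Q* = 152.
With the tax collected from sellers, supply shifts: Qs = 6.5(P − 23) − 361.5.
Solving gives Q = 87 with consumers paying €92 and sellers receiving €69 (the €23 wedge).
Burden on consumers: €13; on sellers: €10. (They sum to €23.)
The less price-elastic side of the market bears the larger share of a per-unit tax.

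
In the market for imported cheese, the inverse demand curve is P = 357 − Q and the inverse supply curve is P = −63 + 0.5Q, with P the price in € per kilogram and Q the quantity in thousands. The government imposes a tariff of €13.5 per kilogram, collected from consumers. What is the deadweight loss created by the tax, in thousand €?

Deadweight loss = €60.75 thousand.

Inverting to Q(P) form: Qd = 357 − P; Qs = 2P + 126.
Without the tax, 357 − P = 2P + 126 gives 3P = 231, so P* = €77 and Q* = 280.
With the tax collected from consumers, demand (in seller-price terms) shifts: Qd = 357 − (P + 13.5).
New equilibrium: consumers pay €86, sellers receive €72.5, Q = 271. (Wedge: Pb − Ps = 13.5.)
Quantity falls by |ΔQ| = |280 − 271| = 9.
DWL = ½ · t · |ΔQ| = ½ · 13.5 · 9 = €60.75.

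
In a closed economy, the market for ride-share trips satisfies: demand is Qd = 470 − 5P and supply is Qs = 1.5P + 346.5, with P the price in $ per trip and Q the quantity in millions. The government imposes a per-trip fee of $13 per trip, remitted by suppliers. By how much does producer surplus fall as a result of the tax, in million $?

Producer surplus falls by $3675 million.

Before the tax: set 470 − 5P = 1.5P + 346.5 → P* = $19, Q* = 375.
With the tax collected from suppliers, supply shifts: Qs = 1.5(P − 13) + 346.5.
New equilibrium: consumers pay $22, suppliers receive $9, Q = 360. (Wedge: Pb − Ps = 13.)
ΔPS is the trapezoid between Q = 360 and Q = 375 of height $10: ½ · (375 + 360) · 10 = $3675.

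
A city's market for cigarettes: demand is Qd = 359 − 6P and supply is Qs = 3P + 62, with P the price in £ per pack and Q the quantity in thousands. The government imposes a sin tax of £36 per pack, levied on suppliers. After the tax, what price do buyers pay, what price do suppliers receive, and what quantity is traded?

Buyers pay £45; suppliers receive £9; quantity = 89.

Without the tax, 359 − 6P = 3P + 62 gives 9P = 297, so P* = £33 and Q* = 161.
With the tax collected from suppliers, supply shifts: Qs = 3(P − 36) + 62.
Solving gives Q = 89 with buyers paying £45 and suppliers receiving £9 (the £36 wedge).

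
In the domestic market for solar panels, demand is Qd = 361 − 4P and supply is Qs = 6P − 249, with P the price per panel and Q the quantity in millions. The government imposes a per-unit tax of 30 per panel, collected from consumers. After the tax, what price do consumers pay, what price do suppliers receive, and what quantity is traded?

Before the tax: set 361 − 4P = 6P − 249 → P* = 61, Q* = 117.
With the tax collected from consumers, demand (in seller-price terms) shifts: Qd = 361 − 4(P + 30).
Solving gives Q = 45 with consumers paying 79 and suppliers receiving 49 (the 30 wedge).

Consumers pay 79; suppliers receive 49; quantity = 45.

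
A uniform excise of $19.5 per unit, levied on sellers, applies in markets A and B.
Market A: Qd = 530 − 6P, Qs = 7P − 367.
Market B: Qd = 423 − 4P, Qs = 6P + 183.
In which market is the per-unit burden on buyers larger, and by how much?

Market A: pre-tax P* = $69, Q* = 116; post-tax Q = 53; per-unit burden on buyers = $10.5.
Market B: pre-tax P* = $24, Q* = 327; post-tax Q = 280.2; per-unit burden on buyers = $11.7.
Difference: $10.5 vs $11.7 → market B is larger by $1.2.

Market B, by $1.2.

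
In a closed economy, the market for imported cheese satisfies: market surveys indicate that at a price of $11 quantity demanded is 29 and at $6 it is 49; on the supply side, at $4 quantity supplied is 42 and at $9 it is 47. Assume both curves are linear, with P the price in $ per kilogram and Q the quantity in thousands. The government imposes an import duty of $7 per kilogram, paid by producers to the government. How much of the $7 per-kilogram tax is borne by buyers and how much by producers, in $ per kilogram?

Demand slope: (49 − 29)/(6 − 11) = -4, so Qd = 73 − 4P.
Supply slope: (47 − 42)/(9 − 4) = 1, so Qs = P + 38.
Without the tax, 73 − 4P = P + 38 gives 5P = 35, so P* = $7 and Q* = 45.
With the tax collected from producers, supply shifts: Qs = (P − 7) + 38.
Solving gives Q = 39.4 with buyers paying $8.4 and producers receiving $1.4 (the $7 wedge).
Burden on buyers: $1.4; on producers: $5.6. (They sum to $7.)
The less price-elastic side of the market bears the larger share of a per-unit tax.

Buyers bear $1.4 per kilogram; producers bear $5.6 per kilogram.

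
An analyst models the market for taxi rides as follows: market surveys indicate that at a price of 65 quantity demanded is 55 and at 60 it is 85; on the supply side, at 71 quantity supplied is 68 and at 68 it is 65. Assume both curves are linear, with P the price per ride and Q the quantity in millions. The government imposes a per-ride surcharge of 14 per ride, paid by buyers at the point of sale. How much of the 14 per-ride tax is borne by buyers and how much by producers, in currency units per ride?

Demand slope: (85 − 55)/(60 − 65) = -6, so Qd = 445 − 6P.
Supply slope: (65 − 68)/(68 − 71) = 1, so Qs = P − 3.
Before the tax: set 445 − 6P = P − 3 → P* = 64, Q* = 61.
With the tax collected from buyers, demand (in seller-price terms) shifts: Qd = 445 − 6(P + 14).
Solving gives Q = 49 with buyers paying 66 and producers receiving 52 (the 14 wedge).
Burden on buyers: 2; on producers: 12. (They sum to 14.)
The less price-elastic side of the market bears the larger share of a per-unit tax.

Buyers bear 2 per ride; producers bear 12 per ride.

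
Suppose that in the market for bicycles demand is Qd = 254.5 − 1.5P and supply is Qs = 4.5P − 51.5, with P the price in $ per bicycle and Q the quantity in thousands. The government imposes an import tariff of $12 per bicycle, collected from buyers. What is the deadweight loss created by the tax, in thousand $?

Without the tax, 254.5 − 1.5P = 4.5P − 51.5 gives 6P = 306, so P* = $51 and Q* = 178.
With the tax collected from buyers, demand (in seller-price terms) shifts: Qd = 254.5 − 1.5(P + 12).
New equilibrium: buyers pay $60, sellers receive $48, Q = 164.5. (Wedge: Pb − Ps = 12.)
Quantity falls by |ΔQ| = |178 − 164.5| = 13.5.
DWL = ½ · t · |ΔQ| = ½ · 12 · 13.5 = $81.

Deadweight loss = $81 thousand.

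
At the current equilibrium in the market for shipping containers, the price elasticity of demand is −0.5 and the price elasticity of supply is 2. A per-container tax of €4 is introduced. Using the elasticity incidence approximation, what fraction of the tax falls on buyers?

Buyers' share ≈ 0.8.

Incidence ratio: buyers' share ≈ εs / (εs + |εd|) = 2 / (2 + 0.5) = 0.8.
Supply is the more elastic side, so buyers bear the larger share.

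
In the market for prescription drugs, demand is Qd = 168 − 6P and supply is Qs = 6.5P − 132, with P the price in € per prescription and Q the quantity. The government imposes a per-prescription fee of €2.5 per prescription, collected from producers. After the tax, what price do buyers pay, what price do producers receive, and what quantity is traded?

Before the tax: set 168 − 6P = 6.5P − 132 → P* = €24, Q* = 24.
With the tax collected from producers, supply shifts: Qs = 6.5(P − 2.5) − 132.
New equilibrium: buyers pay €25.3, producers receive €22.8, Q = 16.2. (Wedge: Pb − Ps = 2.5.)
The less price-elastic side of the market bears the larger share of a per-unit tax.

Buyers pay €25.3; producers receive €22.8; quantity = 16.2.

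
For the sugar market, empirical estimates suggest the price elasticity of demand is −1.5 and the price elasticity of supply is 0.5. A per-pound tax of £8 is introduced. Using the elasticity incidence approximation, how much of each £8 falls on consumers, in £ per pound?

Incidence ratio: consumers' share ≈ εs / (εs + |εd|) = 0.5 / (0.5 + 1.5) = 0.25.
So consumers bear ≈ 0.25 × £8 = £2; sellers bear £6.

Consumers bear ≈ £2 per pound.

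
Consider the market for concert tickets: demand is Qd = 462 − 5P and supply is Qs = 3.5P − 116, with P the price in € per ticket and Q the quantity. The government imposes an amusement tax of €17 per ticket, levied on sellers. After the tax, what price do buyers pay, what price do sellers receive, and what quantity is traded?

Buyers pay €75; sellers receive €58; quantity = 87.

Before the tax: set 462 − 5P = 3.5P − 116 → P* = €68, Q* = 122.
With the tax collected from sellers, supply shifts: Qs = 3.5(P − 17) − 116.
New equilibrium: buyers pay €75, sellers receive €58, Q = 87. (Wedge: Pb − Ps = 17.)
The less price-elastic side of the market bears the larger share of a per-unit tax.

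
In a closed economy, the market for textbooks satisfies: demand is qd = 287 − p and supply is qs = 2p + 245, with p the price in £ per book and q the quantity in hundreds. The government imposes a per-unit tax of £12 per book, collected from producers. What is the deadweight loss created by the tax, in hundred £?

Without the tax, 287 − p = 2p + 245 gives 3p = 42, so p* = £14 and q* = 273.
With the tax collected from producers, supply shifts: qs = 2(p − 12) + 245.
New equilibrium: consumers pay £22, producers receive £10, q = 265. (Wedge: pb − ps = 12.)
Quantity falls by |ΔQ| = |273 − 265| = 8.
DWL = ½ · t · |ΔQ| = ½ · 12 · 8 = £48.

Deadweight loss = £48 hundred.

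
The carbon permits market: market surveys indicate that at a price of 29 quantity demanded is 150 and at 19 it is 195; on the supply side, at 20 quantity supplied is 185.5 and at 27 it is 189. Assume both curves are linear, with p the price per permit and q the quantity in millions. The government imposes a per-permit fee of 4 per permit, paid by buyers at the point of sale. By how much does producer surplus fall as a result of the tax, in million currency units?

Producer surplus falls by 666.36 million.

Demand slope: (195 − 150)/(19 − 29) = -4.5, so qd = 280.5 − 4.5p.
Supply slope: (189 − 185.5)/(27 − 20) = 0.5, so qs = 0.5p + 175.5.
Without the tax, 280.5 − 4.5p = 0.5p + 175.5 gives 5p = 105, so p* = 21 and q* = 186.
With the tax collected from buyers, demand (in seller-price terms) shifts: qd = 280.5 − 4.5(p + 4).
New equilibrium: buyers pay 21.4, suppliers receive 17.4, q = 184.2. (Wedge: pb − ps = 4.)
ΔPS is the trapezoid between Q = 184.2 and Q = 186 of height 3.6: ½ · (186 + 184.2) · 3.6 = 666.36.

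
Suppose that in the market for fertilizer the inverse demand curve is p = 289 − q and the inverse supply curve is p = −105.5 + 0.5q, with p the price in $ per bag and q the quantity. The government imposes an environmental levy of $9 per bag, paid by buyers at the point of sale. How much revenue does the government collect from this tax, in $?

Tax revenue = $2313.

Rewrite in direct form: qd = 289 − p and qs = 2p + 211.
Without the tax, 289 − p = 2p + 211 gives 3p = 78, so p* = $26 and q* = 263.
With the tax collected from buyers, demand (in seller-price terms) shifts: qd = 289 − (p + 9).
Solving gives q = 257 with buyers paying $32 and producers receiving $23 (the $9 wedge).
Revenue = t · Q = 9 · 257 = $2313.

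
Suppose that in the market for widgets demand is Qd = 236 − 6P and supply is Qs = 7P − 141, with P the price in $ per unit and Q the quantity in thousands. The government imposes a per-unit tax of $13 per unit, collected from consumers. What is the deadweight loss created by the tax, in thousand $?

Without the tax, 236 − 6P = 7P − 141 gives 13P = 377, so P* = $29 and Q* = 62.
With the tax collected from consumers, demand (in seller-price terms) shifts: Qd = 236 − 6(P + 13).
Solving gives Q = 20 with consumers paying $36 and sellers receiving $23 (the $13 wedge).
Quantity falls by |ΔQ| = |62 − 20| = 42.
DWL = ½ · t · |ΔQ| = ½ · 13 · 42 = $273.

Deadweight loss = $273 thousand.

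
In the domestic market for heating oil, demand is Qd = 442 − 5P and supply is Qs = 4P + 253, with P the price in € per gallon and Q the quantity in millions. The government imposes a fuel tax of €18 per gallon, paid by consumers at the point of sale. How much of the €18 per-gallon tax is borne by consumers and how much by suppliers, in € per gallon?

Without the tax, 442 − 5P = 4P + 253 gives 9P = 189, so P* = €21 and Q* = 337.
With the tax collected from consumers, demand (in seller-price terms) shifts: Qd = 442 − 5(P + 18).
Solving gives Q = 297 with consumers paying €29 and suppliers receiving €11 (the €18 wedge).
Burden on consumers: €8; on suppliers: €10. (They sum to €18.)
The less price-elastic side of the market bears the larger share of a per-unit tax.

Consumers bear €8 per gallon; suppliers bear €10 per gallon.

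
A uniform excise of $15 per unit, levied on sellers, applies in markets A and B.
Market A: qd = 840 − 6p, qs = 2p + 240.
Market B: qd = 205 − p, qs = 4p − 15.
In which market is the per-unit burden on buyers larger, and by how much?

Market A: pre-tax p* = $75, q* = 390; post-tax q = 367.5; per-unit burden on buyers = $3.75.
Market B: pre-tax p* = $44, q* = 161; post-tax q = 149; per-unit burden on buyers = $12.
Difference: $3.75 vs $12 → market B is larger by $8.25.

Market B, by $8.25.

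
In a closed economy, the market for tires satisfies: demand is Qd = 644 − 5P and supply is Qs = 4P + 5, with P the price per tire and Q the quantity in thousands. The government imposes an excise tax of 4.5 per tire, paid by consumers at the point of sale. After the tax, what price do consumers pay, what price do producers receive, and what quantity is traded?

Before the tax: set 644 − 5P = 4P + 5 → P* = 71, Q* = 289.
With the tax collected from consumers, demand (in seller-price terms) shifts: Qd = 644 − 5(P + 4.5).
Solving gives Q = 279 with consumers paying 73 and producers receiving 68.5 (the 4.5 wedge).

Consumers pay 73; producers receive 68.5; quantity = 279.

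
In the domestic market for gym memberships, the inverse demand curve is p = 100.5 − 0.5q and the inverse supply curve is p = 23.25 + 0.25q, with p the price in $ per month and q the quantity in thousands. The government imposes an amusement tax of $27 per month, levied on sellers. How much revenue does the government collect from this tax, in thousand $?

Tax revenue = $1809 thousand.

Inverting to q(p) form: qd = 201 − 2p; qs = 4p − 93.
Without the tax, 201 − 2p = 4p − 93 gives 6p = 294, so p* = $49 and q* = 103.
With the tax collected from sellers, supply shifts: qs = 4(p − 27) − 93.
Solving gives q = 67 with consumers paying $67 and sellers receiving $40 (the $27 wedge).
Revenue = t · Q = 27 · 67 = $1809.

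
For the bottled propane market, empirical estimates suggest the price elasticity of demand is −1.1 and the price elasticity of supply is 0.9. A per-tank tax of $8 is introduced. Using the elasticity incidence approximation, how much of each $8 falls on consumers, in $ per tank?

Consumers bear ≈ $3.6 per tank.

Incidence ratio: consumers' share ≈ εs / (εs + |εd|) = 0.9 / (0.9 + 1.1) = 0.45.
So consumers bear ≈ 0.45 × $8 = $3.6; sellers bear $4.4.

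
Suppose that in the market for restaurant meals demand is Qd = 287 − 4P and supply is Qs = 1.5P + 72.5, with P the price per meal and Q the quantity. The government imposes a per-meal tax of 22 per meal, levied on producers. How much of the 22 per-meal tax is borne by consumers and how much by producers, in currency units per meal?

Without the tax, 287 − 4P = 1.5P + 72.5 gives 5.5P = 214.5, so P* = 39 and Q* = 131.
With the tax collected from producers, supply shifts: Qs = 1.5(P − 22) + 72.5.
Solving gives Q = 107 with consumers paying 45 and producers receiving 23 (the 22 wedge).
Burden on consumers: 6; on producers: 16. (They sum to 22.)
The less price-elastic side of the market bears the larger share of a per-unit tax.

Consumers bear 6 per meal; producers bear 16 per meal.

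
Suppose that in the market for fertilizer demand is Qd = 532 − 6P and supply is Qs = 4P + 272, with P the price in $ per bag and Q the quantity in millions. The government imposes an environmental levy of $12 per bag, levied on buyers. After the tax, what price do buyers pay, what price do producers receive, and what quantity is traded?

Buyers pay $30.8; producers receive $18.8; quantity = 347.2.

Before the tax: set 532 − 6P = 4P + 272 → P* = $26, Q* = 376.
With the tax collected from buyers, demand (in seller-price terms) shifts: Qd = 532 − 6(P + 12).
Solving gives Q = 347.2 with buyers paying $30.8 and producers receiving $18.8 (the $12 wedge).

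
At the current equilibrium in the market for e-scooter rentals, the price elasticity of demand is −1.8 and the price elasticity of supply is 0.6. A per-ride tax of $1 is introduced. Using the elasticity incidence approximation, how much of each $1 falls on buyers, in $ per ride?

Incidence ratio: buyers' share ≈ εs / (εs + |εd|) = 0.6 / (0.6 + 1.8) = 0.25.
So buyers bear ≈ 0.25 × $1 = $0.25; sellers bear $0.75.

Buyers bear ≈ $0.25 per ride.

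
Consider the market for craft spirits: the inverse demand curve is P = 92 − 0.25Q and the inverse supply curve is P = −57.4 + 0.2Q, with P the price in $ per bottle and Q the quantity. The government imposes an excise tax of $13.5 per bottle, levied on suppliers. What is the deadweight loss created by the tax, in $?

Rewrite in direct form: Qd = 368 − 4P and Qs = 5P + 287.
Before the tax: set 368 − 4P = 5P + 287 → P* = $9, Q* = 332.
With the tax collected from suppliers, supply shifts: Qs = 5(P − 13.5) + 287.
New equilibrium: consumers pay $16.5, suppliers receive $3, Q = 302. (Wedge: Pb − Ps = 13.5.)
Quantity falls by |ΔQ| = |332 − 302| = 30.
DWL = ½ · t · |ΔQ| = ½ · 13.5 · 30 = $202.5.

Deadweight loss = $202.5.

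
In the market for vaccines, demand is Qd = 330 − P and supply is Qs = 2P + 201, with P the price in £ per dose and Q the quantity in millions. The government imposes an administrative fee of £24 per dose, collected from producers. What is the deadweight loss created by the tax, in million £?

Without the tax, 330 − P = 2P + 201 gives 3P = 129, so P* = £43 and Q* = 287.
With the tax collected from producers, supply shifts: Qs = 2(P − 24) + 201.
Solving gives Q = 271 with consumers paying £59 and producers receiving £35 (the £24 wedge).
Quantity falls by |ΔQ| = |287 − 271| = 16.
DWL = ½ · t · |ΔQ| = ½ · 24 · 16 = £192.

Deadweight loss = £192 million.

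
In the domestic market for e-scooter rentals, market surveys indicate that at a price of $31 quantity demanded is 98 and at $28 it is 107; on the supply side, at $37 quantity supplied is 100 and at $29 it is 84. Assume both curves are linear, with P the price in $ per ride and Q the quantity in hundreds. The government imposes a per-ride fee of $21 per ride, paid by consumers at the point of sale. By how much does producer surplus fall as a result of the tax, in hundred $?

Producer surplus falls by $1000.44 hundred.

Demand slope: (107 − 98)/(28 − 31) = -3, so Qd = 191 − 3P.
Supply slope: (84 − 100)/(29 − 37) = 2, so Qs = 2P + 26.
Before the tax: set 191 − 3P = 2P + 26 → P* = $33, Q* = 92.
With the tax collected from consumers, demand (in seller-price terms) shifts: Qd = 191 − 3(P + 21).
New equilibrium: consumers pay $41.4, sellers receive $20.4, Q = 66.8. (Wedge: Pb − Ps = 21.)
ΔPS is the trapezoid between Q = 66.8 and Q = 92 of height $12.6: ½ · (92 + 66.8) · 12.6 = $1000.44.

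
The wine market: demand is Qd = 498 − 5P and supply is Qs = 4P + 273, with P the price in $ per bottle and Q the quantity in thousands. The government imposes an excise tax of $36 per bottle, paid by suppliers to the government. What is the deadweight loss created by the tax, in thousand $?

Without the tax, 498 − 5P = 4P + 273 gives 9P = 225, so P* = $25 and Q* = 373.
With the tax collected from suppliers, supply shifts: Qs = 4(P − 36) + 273.
Solving gives Q = 293 with consumers paying $41 and suppliers receiving $5 (the $36 wedge).
Quantity falls by |ΔQ| = |373 − 293| = 80.
DWL = ½ · t · |ΔQ| = ½ · 36 · 80 = $1440.

Deadweight loss = $1440 thousand.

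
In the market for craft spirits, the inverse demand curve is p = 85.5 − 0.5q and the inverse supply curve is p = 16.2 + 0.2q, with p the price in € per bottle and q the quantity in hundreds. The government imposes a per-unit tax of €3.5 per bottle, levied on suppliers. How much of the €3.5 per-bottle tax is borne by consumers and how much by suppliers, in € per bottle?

Rewrite in direct form: qd = 171 − 2p and qs = 5p − 81.
Before the tax: set 171 − 2p = 5p − 81 → p* = €36, q* = 99.
With the tax collected from suppliers, supply shifts: qs = 5(p − 3.5) − 81.
Solving gives q = 94 with consumers paying €38.5 and suppliers receiving €35 (the €3.5 wedge).
Burden on consumers: €2.5; on suppliers: €1. (They sum to €3.5.)
The less price-elastic side of the market bears the larger share of a per-unit tax.

Consumers bear €2.5 per bottle; suppliers bear €1 per bottle.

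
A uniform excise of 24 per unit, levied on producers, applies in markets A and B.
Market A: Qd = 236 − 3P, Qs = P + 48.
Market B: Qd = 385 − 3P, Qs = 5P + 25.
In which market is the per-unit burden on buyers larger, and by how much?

Market B, by 9.

Market A: pre-tax P* = 47, Q* = 95; post-tax Q = 77; per-unit burden on buyers = 6.
Market B: pre-tax P* = 45, Q* = 250; post-tax Q = 205; per-unit burden on buyers = 15.
Difference: 6 vs 15 → market B is larger by 9.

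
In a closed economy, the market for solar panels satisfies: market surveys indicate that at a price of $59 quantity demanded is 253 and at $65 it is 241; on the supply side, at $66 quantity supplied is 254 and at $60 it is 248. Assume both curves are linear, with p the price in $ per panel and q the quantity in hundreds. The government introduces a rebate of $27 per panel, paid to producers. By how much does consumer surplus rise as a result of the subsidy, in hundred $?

Consumer surplus rises by $2322 hundred.

Demand slope: (241 − 253)/(65 − 59) = -2, so qd = 371 − 2p.
Supply slope: (248 − 254)/(60 − 66) = 1, so qs = p + 188.
Before the subsidy: set 371 − 2p = p + 188 → p* = $61, q* = 249.
With a per-unit subsidy paid to producers, each receives p + 27 per unit sold, so supply becomes qs = (p + 27) + 188.
Solving gives q = 267 with buyers paying $52 and producers receiving $79 (the $27 wedge).
ΔCS is the trapezoid between Q = 267 and Q = 249 of height $9: ½ · (249 + 267) · 9 = $2322.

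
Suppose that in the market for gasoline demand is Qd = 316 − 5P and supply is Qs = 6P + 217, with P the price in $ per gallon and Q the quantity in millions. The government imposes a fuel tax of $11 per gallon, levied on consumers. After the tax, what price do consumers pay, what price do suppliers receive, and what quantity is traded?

Before the tax: set 316 − 5P = 6P + 217 → P* = $9, Q* = 271.
With the tax collected from consumers, demand (in seller-price terms) shifts: Qd = 316 − 5(P + 11).
New equilibrium: consumers pay $15, suppliers receive $4, Q = 241. (Wedge: Pb − Ps = 11.)
The less price-elastic side of the market bears the larger share of a per-unit tax.

Consumers pay $15; suppliers receive $4; quantity = 241.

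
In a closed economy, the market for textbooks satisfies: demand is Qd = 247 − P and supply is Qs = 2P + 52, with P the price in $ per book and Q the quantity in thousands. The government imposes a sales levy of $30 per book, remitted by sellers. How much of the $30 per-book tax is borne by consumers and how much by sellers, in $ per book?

Without the tax, 247 − P = 2P + 52 gives 3P = 195, so P* = $65 and Q* = 182.
With the tax collected from sellers, supply shifts: Qs = 2(P − 30) + 52.
New equilibrium: consumers pay $85, sellers receive $55, Q = 162. (Wedge: Pb − Ps = 30.)
Burden on consumers: $20; on sellers: $10. (They sum to $30.)

Consumers bear $20 per book; sellers bear $10 per book.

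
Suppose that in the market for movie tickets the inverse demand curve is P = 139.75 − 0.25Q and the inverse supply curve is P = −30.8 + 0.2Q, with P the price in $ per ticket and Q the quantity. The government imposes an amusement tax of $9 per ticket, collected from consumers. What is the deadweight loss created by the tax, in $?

Deadweight loss = $90.

Rewrite in direct form: Qd = 559 − 4P and Qs = 5P + 154.
Without the tax, 559 − 4P = 5P + 154 gives 9P = 405, so P* = $45 and Q* = 379.
With the tax collected from consumers, demand (in seller-price terms) shifts: Qd = 559 − 4(P + 9).
New equilibrium: consumers pay $50, suppliers receive $41, Q = 359. (Wedge: Pb − Ps = 9.)
Quantity falls by |ΔQ| = |379 − 359| = 20.
DWL = ½ · t · |ΔQ| = ½ · 9 · 20 = $90.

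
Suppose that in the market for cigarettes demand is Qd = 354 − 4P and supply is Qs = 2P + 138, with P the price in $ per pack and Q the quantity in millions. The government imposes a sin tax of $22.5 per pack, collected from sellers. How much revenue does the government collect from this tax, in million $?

Without the tax, 354 − 4P = 2P + 138 gives 6P = 216, so P* = $36 and Q* = 210.
With the tax collected from sellers, supply shifts: Qs = 2(P − 22.5) + 138.
Solving gives Q = 180 with buyers paying $43.5 and sellers receiving $21 (the $22.5 wedge).
Revenue = t · Q = 22.5 · 180 = $4050.

Tax revenue = $4050 million.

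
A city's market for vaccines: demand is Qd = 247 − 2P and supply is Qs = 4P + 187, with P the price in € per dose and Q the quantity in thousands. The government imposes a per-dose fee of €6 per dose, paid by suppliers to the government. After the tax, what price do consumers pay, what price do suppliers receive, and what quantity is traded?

Consumers pay €14; suppliers receive €8; quantity = 219.

Before the tax: set 247 − 2P = 4P + 187 → P* = €10, Q* = 227.
With the tax collected from suppliers, supply shifts: Qs = 4(P − 6) + 187.
Solving gives Q = 219 with consumers paying €14 and suppliers receiving €8 (the €6 wedge).
The less price-elastic side of the market bears the larger share of a per-unit tax.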